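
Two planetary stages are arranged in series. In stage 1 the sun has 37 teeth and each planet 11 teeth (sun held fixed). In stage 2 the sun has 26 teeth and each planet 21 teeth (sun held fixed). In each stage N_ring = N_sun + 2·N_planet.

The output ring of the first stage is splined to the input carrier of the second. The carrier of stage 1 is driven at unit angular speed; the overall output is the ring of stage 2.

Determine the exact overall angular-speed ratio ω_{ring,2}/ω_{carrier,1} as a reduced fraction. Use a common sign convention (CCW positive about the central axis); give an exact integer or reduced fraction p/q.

Stage 1: N_ring = 37 + 2·11 = 59
Stage 1: 37(ω_s−ω_c) = −59(ω_r−ω_c),  ω_s=0, ω_c=1
Stage 1: ω_r = 1 − (37/59)(0−1) = 96/59
  ⇒ ω_r¹/ω_c¹ = 96/59
Stage 2: N_ring = 26 + 2·21 = 68
Stage 2: 26(ω_s−ω_c) = −68(ω_r−ω_c),  ω_s=0, ω_c=1
Stage 2: ω_r = 1 − (26/68)(0−1) = 47/34
  ⇒ ω_r²/ω_c² = 47/34
Coupling ω_c² = ω_r¹ ⇒ overall = 96/59 × 47/34 = 2256/1003

2256/1003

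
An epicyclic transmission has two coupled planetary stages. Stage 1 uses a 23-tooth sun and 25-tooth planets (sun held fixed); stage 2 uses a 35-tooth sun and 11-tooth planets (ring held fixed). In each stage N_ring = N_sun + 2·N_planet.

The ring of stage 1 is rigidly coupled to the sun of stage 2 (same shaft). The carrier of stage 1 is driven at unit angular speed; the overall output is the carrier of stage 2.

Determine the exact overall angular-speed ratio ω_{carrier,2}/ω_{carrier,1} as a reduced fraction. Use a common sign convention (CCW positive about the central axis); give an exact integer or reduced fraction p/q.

840/1679

Stage 1: N_ring = 23 + 2·25 = 73
Stage 1: 23(ω_s−ω_c) = −73(ω_r−ω_c),  ω_s=0, ω_c=1
Stage 1: ω_r = 1 − (23/73)(0−1) = 96/73
  ⇒ ω_r¹/ω_c¹ = 96/73
Stage 2: N_ring = 35 + 2·11 = 57
Stage 2: 35(ω_s−ω_c) = −57(ω_r−ω_c),  ω_r=0, ω_s=1
Stage 2: 35(1−ω_c) = −57(0−ω_c)  ⇒  92ω_c = 35  ⇒  ω_c = 35/92
  ⇒ ω_c²/ω_s² = 35/92
Coupling ω_s² = ω_r¹ ⇒ overall = 96/73 × 35/92 = 840/1679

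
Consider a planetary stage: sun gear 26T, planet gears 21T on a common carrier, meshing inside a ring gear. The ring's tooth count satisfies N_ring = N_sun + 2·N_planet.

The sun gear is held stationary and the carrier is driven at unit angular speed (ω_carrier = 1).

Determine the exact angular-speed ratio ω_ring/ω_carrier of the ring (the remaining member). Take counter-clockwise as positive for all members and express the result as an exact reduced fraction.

N_ring = 26 + 2·21 = 68
26(ω_s−ω_c) = −68(ω_r−ω_c),  ω_s=0, ω_c=1
ω_r = 1 − (26/68)(0−1) = 47/34
ω_r/ω_c = 47/34

47/34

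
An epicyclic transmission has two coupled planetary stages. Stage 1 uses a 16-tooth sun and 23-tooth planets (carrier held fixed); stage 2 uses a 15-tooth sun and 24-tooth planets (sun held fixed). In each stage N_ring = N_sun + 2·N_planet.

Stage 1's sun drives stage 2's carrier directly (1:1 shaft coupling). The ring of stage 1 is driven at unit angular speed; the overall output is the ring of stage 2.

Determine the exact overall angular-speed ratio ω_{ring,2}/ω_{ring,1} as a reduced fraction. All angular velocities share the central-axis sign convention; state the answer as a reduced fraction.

Stage 1: N_ring = 16 + 2·23 = 62
Stage 1: 16(ω_s−ω_c) = −62(ω_r−ω_c),  ω_c=0, ω_r=1
Stage 1: ω_s = 0 − (62/16)(1−0) = -31/8
  ⇒ ω_s¹/ω_r¹ = -31/8
Stage 2: N_ring = 15 + 2·24 = 63
Stage 2: 15(ω_s−ω_c) = −63(ω_r−ω_c),  ω_s=0, ω_c=1
Stage 2: ω_r = 1 − (15/63)(0−1) = 26/21
  ⇒ ω_r²/ω_c² = 26/21
Coupling ω_c² = ω_s¹ ⇒ overall = -31/8 × 26/21 = -403/84

-403/84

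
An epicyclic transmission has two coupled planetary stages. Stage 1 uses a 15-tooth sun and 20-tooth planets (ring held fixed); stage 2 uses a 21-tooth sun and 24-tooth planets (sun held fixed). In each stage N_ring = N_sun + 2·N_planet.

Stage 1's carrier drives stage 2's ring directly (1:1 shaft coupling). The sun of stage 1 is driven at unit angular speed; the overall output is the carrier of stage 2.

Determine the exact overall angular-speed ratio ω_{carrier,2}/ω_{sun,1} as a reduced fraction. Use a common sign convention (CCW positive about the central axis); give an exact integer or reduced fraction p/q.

23/140

Stage 1: N_ring = 15 + 2·20 = 55
Stage 1: 15(ω_s−ω_c) = −55(ω_r−ω_c),  ω_r=0, ω_s=1
Stage 1: 15(1−ω_c) = −55(0−ω_c)  ⇒  70ω_c = 15  ⇒  ω_c = 3/14
  ⇒ ω_c¹/ω_s¹ = 3/14
Stage 2: N_ring = 21 + 2·24 = 69
Stage 2: 21(ω_s−ω_c) = −69(ω_r−ω_c),  ω_s=0, ω_r=1
Stage 2: 21(0−ω_c) = −69(1−ω_c)  ⇒  90ω_c = 69  ⇒  ω_c = 23/30
  ⇒ ω_c²/ω_r² = 23/30
Coupling ω_r² = ω_c¹ ⇒ overall = 3/14 × 23/30 = 23/140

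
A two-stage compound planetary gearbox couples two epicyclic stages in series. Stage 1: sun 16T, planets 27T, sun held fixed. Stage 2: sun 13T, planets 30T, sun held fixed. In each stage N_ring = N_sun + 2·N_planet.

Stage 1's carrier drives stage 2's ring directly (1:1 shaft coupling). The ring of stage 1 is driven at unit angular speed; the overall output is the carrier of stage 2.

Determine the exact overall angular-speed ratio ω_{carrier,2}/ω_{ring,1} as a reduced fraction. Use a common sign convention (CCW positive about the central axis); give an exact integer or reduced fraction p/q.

Stage 1: N_ring = 16 + 2·27 = 70
Stage 1: 16(ω_s−ω_c) = −70(ω_r−ω_c),  ω_s=0, ω_r=1
Stage 1: 16(0−ω_c) = −70(1−ω_c)  ⇒  86ω_c = 70  ⇒  ω_c = 35/43
  ⇒ ω_c¹/ω_r¹ = 35/43
Stage 2: N_ring = 13 + 2·30 = 73
Stage 2: 13(ω_s−ω_c) = −73(ω_r−ω_c),  ω_s=0, ω_r=1
Stage 2: 13(0−ω_c) = −73(1−ω_c)  ⇒  86ω_c = 73  ⇒  ω_c = 73/86
  ⇒ ω_c²/ω_r² = 73/86
Coupling ω_r² = ω_c¹ ⇒ overall = 35/43 × 73/86 = 2555/3698

2555/3698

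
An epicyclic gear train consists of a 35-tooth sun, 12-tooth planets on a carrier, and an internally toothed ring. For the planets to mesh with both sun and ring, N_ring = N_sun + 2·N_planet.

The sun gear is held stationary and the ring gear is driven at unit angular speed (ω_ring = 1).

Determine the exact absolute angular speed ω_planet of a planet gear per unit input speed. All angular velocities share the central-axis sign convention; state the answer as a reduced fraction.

N_ring = 35 + 2·12 = 59
35(ω_s−ω_c) = −59(ω_r−ω_c),  ω_s=0, ω_r=1
35(0−ω_c) = −59(1−ω_c)  ⇒  94ω_c = 59  ⇒  ω_c = 59/94
sun–planet: 35·(0−59/94) = −12·(ω_p−ω_c)  ⇒  ω_p−ω_c = −(35/12)·(-59/94) = 2065/1128
ω_p = 59/94 + 2065/1128 = 59/24

59/24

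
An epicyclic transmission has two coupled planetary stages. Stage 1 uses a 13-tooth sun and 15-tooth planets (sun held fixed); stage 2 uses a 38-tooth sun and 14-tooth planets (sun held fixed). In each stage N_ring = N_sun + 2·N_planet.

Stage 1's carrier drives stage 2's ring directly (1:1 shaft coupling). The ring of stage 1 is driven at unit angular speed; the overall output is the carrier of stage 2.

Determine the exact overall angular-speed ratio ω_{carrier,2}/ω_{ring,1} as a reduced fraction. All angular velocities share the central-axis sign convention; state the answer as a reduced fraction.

Stage 1: N_ring = 13 + 2·15 = 43
Stage 1: 13(ω_s−ω_c) = −43(ω_r−ω_c),  ω_s=0, ω_r=1
Stage 1: 13(0−ω_c) = −43(1−ω_c)  ⇒  56ω_c = 43  ⇒  ω_c = 43/56
  ⇒ ω_c¹/ω_r¹ = 43/56
Stage 2: N_ring = 38 + 2·14 = 66
Stage 2: 38(ω_s−ω_c) = −66(ω_r−ω_c),  ω_s=0, ω_r=1
Stage 2: 38(0−ω_c) = −66(1−ω_c)  ⇒  104ω_c = 66  ⇒  ω_c = 33/52
  ⇒ ω_c²/ω_r² = 33/52
Coupling ω_r² = ω_c¹ ⇒ overall = 43/56 × 33/52 = 1419/2912

1419/2912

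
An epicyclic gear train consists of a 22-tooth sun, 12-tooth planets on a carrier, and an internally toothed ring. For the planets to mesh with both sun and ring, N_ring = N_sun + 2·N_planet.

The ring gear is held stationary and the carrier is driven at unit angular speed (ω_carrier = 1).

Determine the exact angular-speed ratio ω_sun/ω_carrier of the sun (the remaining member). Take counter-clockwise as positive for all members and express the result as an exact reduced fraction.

N_ring = 22 + 2·12 = 46
22(ω_s−ω_c) = −46(ω_r−ω_c),  ω_r=0, ω_c=1
ω_s = 1 − (46/22)(0−1) = 34/11
ω_s/ω_c = 34/11

34/11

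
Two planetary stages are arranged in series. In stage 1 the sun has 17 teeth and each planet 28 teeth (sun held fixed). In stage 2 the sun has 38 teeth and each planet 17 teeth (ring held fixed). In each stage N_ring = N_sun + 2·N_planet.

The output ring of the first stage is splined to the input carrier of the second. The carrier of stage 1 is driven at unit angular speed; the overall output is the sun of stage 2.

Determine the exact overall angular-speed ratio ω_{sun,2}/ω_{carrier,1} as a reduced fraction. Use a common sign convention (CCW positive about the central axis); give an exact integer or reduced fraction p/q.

4950/1387

Stage 1: N_ring = 17 + 2·28 = 73
Stage 1: 17(ω_s−ω_c) = −73(ω_r−ω_c),  ω_s=0, ω_c=1
Stage 1: ω_r = 1 − (17/73)(0−1) = 90/73
  ⇒ ω_r¹/ω_c¹ = 90/73
Stage 2: N_ring = 38 + 2·17 = 72
Stage 2: 38(ω_s−ω_c) = −72(ω_r−ω_c),  ω_r=0, ω_c=1
Stage 2: ω_s = 1 − (72/38)(0−1) = 55/19
  ⇒ ω_s²/ω_c² = 55/19
Coupling ω_c² = ω_r¹ ⇒ overall = 90/73 × 55/19 = 4950/1387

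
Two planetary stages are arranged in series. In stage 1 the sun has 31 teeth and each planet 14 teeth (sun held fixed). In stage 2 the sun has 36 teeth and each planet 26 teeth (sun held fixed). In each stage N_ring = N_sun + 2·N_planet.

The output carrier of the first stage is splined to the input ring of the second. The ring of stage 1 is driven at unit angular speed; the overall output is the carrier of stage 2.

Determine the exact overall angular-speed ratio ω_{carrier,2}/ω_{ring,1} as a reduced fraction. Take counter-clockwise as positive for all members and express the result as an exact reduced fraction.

Stage 1: N_ring = 31 + 2·14 = 59
Stage 1: 31(ω_s−ω_c) = −59(ω_r−ω_c),  ω_s=0, ω_r=1
Stage 1: 31(0−ω_c) = −59(1−ω_c)  ⇒  90ω_c = 59  ⇒  ω_c = 59/90
  ⇒ ω_c¹/ω_r¹ = 59/90
Stage 2: N_ring = 36 + 2·26 = 88
Stage 2: 36(ω_s−ω_c) = −88(ω_r−ω_c),  ω_s=0, ω_r=1
Stage 2: 36(0−ω_c) = −88(1−ω_c)  ⇒  124ω_c = 88  ⇒  ω_c = 22/31
  ⇒ ω_c²/ω_r² = 22/31
Coupling ω_r² = ω_c¹ ⇒ overall = 59/90 × 22/31 = 649/1395

649/1395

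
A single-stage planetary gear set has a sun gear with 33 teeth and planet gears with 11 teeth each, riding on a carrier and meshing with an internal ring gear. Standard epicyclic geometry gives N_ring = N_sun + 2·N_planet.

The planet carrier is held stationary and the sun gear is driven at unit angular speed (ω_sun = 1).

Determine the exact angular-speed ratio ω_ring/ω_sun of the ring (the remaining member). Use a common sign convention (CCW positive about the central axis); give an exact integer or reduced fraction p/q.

-3/5

N_ring = 33 + 2·11 = 55
33(ω_s−ω_c) = −55(ω_r−ω_c),  ω_c=0, ω_s=1
ω_r = 0 − (33/55)(1−0) = -3/5
ω_r/ω_s = -3/5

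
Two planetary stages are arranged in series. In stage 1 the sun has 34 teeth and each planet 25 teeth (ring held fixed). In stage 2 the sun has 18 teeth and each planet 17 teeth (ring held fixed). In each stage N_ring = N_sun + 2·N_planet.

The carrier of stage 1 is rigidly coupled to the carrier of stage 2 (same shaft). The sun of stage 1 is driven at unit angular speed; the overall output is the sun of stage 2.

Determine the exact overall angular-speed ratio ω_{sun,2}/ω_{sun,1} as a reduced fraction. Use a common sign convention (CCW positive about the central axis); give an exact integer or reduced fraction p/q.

595/531

Stage 1: N_ring = 34 + 2·25 = 84
Stage 1: 34(ω_s−ω_c) = −84(ω_r−ω_c),  ω_r=0, ω_s=1
Stage 1: 34(1−ω_c) = −84(0−ω_c)  ⇒  118ω_c = 34  ⇒  ω_c = 17/59
  ⇒ ω_c¹/ω_s¹ = 17/59
Stage 2: N_ring = 18 + 2·17 = 52
Stage 2: 18(ω_s−ω_c) = −52(ω_r−ω_c),  ω_r=0, ω_c=1
Stage 2: ω_s = 1 − (52/18)(0−1) = 35/9
  ⇒ ω_s²/ω_c² = 35/9
Coupling ω_c² = ω_c¹ ⇒ overall = 17/59 × 35/9 = 595/531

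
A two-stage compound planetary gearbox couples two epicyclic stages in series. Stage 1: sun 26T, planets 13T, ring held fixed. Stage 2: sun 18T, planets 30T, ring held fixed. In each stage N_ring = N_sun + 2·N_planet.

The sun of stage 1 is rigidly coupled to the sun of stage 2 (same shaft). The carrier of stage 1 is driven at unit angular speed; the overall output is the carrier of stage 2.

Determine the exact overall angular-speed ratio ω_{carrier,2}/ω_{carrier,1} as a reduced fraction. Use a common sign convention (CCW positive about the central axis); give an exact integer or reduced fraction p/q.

Stage 1: N_ring = 26 + 2·13 = 52
Stage 1: 26(ω_s−ω_c) = −52(ω_r−ω_c),  ω_r=0, ω_c=1
Stage 1: ω_s = 1 − (52/26)(0−1) = 3
  ⇒ ω_s¹/ω_c¹ = 3
Stage 2: N_ring = 18 + 2·30 = 78
Stage 2: 18(ω_s−ω_c) = −78(ω_r−ω_c),  ω_r=0, ω_s=1
Stage 2: 18(1−ω_c) = −78(0−ω_c)  ⇒  96ω_c = 18  ⇒  ω_c = 3/16
  ⇒ ω_c²/ω_s² = 3/16
Coupling ω_s² = ω_s¹ ⇒ overall = 3 × 3/16 = 9/16

9/16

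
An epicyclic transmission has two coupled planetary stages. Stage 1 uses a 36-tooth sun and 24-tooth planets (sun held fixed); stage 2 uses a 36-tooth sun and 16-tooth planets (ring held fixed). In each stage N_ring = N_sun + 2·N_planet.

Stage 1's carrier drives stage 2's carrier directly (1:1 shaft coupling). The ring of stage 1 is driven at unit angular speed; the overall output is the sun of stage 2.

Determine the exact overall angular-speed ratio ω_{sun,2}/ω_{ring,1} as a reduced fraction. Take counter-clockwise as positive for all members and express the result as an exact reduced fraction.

91/45

Stage 1: N_ring = 36 + 2·24 = 84
Stage 1: 36(ω_s−ω_c) = −84(ω_r−ω_c),  ω_s=0, ω_r=1
Stage 1: 36(0−ω_c) = −84(1−ω_c)  ⇒  120ω_c = 84  ⇒  ω_c = 7/10
  ⇒ ω_c¹/ω_r¹ = 7/10
Stage 2: N_ring = 36 + 2·16 = 68
Stage 2: 36(ω_s−ω_c) = −68(ω_r−ω_c),  ω_r=0, ω_c=1
Stage 2: ω_s = 1 − (68/36)(0−1) = 26/9
  ⇒ ω_s²/ω_c² = 26/9
Coupling ω_c² = ω_c¹ ⇒ overall = 7/10 × 26/9 = 91/45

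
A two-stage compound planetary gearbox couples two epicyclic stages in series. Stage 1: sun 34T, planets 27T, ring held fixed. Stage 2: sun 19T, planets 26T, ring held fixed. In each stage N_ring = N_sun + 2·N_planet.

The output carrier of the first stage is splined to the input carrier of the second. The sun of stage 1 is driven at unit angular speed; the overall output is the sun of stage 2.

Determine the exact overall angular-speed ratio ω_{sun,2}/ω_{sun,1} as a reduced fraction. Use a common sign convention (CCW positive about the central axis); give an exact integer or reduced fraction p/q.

Stage 1: N_ring = 34 + 2·27 = 88
Stage 1: 34(ω_s−ω_c) = −88(ω_r−ω_c),  ω_r=0, ω_s=1
Stage 1: 34(1−ω_c) = −88(0−ω_c)  ⇒  122ω_c = 34  ⇒  ω_c = 17/61
  ⇒ ω_c¹/ω_s¹ = 17/61
Stage 2: N_ring = 19 + 2·26 = 71
Stage 2: 19(ω_s−ω_c) = −71(ω_r−ω_c),  ω_r=0, ω_c=1
Stage 2: ω_s = 1 − (71/19)(0−1) = 90/19
  ⇒ ω_s²/ω_c² = 90/19
Coupling ω_c² = ω_c¹ ⇒ overall = 17/61 × 90/19 = 1530/1159

1530/1159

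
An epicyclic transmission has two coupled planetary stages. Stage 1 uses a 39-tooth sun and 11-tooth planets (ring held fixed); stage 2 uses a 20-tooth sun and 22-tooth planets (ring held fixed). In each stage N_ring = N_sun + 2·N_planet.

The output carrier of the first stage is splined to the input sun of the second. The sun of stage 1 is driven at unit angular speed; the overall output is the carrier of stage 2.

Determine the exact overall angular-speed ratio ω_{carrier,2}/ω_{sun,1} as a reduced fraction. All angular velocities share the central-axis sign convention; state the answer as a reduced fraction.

Stage 1: N_ring = 39 + 2·11 = 61
Stage 1: 39(ω_s−ω_c) = −61(ω_r−ω_c),  ω_r=0, ω_s=1
Stage 1: 39(1−ω_c) = −61(0−ω_c)  ⇒  100ω_c = 39  ⇒  ω_c = 39/100
  ⇒ ω_c¹/ω_s¹ = 39/100
Stage 2: N_ring = 20 + 2·22 = 64
Stage 2: 20(ω_s−ω_c) = −64(ω_r−ω_c),  ω_r=0, ω_s=1
Stage 2: 20(1−ω_c) = −64(0−ω_c)  ⇒  84ω_c = 20  ⇒  ω_c = 5/21
  ⇒ ω_c²/ω_s² = 5/21
Coupling ω_s² = ω_c¹ ⇒ overall = 39/100 × 5/21 = 13/140

13/140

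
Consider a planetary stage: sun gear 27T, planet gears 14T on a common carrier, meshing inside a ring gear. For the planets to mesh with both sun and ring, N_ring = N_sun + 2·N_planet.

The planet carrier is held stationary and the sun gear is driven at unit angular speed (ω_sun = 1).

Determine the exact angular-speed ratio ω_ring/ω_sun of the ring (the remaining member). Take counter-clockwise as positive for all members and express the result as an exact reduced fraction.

-27/55

N_ring = 27 + 2·14 = 55
27(ω_s−ω_c) = −55(ω_r−ω_c),  ω_c=0, ω_s=1
ω_r = 0 − (27/55)(1−0) = -27/55
ω_r/ω_s = -27/55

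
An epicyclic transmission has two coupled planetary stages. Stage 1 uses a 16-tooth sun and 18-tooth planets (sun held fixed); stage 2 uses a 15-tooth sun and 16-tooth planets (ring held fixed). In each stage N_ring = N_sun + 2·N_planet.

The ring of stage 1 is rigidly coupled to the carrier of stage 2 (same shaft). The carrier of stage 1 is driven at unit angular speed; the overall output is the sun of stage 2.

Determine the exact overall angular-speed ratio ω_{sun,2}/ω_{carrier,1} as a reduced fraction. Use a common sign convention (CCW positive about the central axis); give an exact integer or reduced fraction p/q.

1054/195

Stage 1: N_ring = 16 + 2·18 = 52
Stage 1: 16(ω_s−ω_c) = −52(ω_r−ω_c),  ω_s=0, ω_c=1
Stage 1: ω_r = 1 − (16/52)(0−1) = 17/13
  ⇒ ω_r¹/ω_c¹ = 17/13
Stage 2: N_ring = 15 + 2·16 = 47
Stage 2: 15(ω_s−ω_c) = −47(ω_r−ω_c),  ω_r=0, ω_c=1
Stage 2: ω_s = 1 − (47/15)(0−1) = 62/15
  ⇒ ω_s²/ω_c² = 62/15
Coupling ω_c² = ω_r¹ ⇒ overall = 17/13 × 62/15 = 1054/195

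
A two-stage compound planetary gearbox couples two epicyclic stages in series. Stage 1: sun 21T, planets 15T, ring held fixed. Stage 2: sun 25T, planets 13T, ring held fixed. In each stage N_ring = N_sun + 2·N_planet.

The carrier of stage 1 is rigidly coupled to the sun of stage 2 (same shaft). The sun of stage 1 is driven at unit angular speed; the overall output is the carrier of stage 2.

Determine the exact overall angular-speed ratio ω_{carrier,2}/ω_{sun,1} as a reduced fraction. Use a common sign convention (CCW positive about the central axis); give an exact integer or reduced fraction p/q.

Stage 1: N_ring = 21 + 2·15 = 51
Stage 1: 21(ω_s−ω_c) = −51(ω_r−ω_c),  ω_r=0, ω_s=1
Stage 1: 21(1−ω_c) = −51(0−ω_c)  ⇒  72ω_c = 21  ⇒  ω_c = 7/24
  ⇒ ω_c¹/ω_s¹ = 7/24
Stage 2: N_ring = 25 + 2·13 = 51
Stage 2: 25(ω_s−ω_c) = −51(ω_r−ω_c),  ω_r=0, ω_s=1
Stage 2: 25(1−ω_c) = −51(0−ω_c)  ⇒  76ω_c = 25  ⇒  ω_c = 25/76
  ⇒ ω_c²/ω_s² = 25/76
Coupling ω_s² = ω_c¹ ⇒ overall = 7/24 × 25/76 = 175/1824

175/1824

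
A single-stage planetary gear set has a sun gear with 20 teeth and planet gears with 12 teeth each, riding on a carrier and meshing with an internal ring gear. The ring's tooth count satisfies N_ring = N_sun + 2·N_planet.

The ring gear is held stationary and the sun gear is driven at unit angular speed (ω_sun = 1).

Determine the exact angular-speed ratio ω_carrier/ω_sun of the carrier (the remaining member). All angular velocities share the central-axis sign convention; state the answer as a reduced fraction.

N_ring = 20 + 2·12 = 44
20(ω_s−ω_c) = −44(ω_r−ω_c),  ω_r=0, ω_s=1
20(1−ω_c) = −44(0−ω_c)  ⇒  64ω_c = 20  ⇒  ω_c = 5/16
ω_c/ω_s = 5/16

5/16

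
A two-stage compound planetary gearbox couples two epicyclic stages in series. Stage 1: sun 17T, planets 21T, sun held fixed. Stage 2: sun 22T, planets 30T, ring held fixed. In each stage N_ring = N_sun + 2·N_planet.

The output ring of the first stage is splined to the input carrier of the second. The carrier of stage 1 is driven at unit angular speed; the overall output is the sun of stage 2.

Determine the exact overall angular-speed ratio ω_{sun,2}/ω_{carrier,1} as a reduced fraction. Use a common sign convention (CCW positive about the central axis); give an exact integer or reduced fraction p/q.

3952/649

Stage 1: N_ring = 17 + 2·21 = 59
Stage 1: 17(ω_s−ω_c) = −59(ω_r−ω_c),  ω_s=0, ω_c=1
Stage 1: ω_r = 1 − (17/59)(0−1) = 76/59
  ⇒ ω_r¹/ω_c¹ = 76/59
Stage 2: N_ring = 22 + 2·30 = 82
Stage 2: 22(ω_s−ω_c) = −82(ω_r−ω_c),  ω_r=0, ω_c=1
Stage 2: ω_s = 1 − (82/22)(0−1) = 52/11
  ⇒ ω_s²/ω_c² = 52/11
Coupling ω_c² = ω_r¹ ⇒ overall = 76/59 × 52/11 = 3952/649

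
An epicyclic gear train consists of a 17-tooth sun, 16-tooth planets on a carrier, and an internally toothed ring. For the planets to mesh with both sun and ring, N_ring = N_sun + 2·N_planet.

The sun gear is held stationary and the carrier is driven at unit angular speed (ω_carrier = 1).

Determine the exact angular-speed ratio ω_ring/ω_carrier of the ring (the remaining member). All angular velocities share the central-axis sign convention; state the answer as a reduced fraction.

66/49

N_ring = 17 + 2·16 = 49
17(ω_s−ω_c) = −49(ω_r−ω_c),  ω_s=0, ω_c=1
ω_r = 1 − (17/49)(0−1) = 66/49
ω_r/ω_c = 66/49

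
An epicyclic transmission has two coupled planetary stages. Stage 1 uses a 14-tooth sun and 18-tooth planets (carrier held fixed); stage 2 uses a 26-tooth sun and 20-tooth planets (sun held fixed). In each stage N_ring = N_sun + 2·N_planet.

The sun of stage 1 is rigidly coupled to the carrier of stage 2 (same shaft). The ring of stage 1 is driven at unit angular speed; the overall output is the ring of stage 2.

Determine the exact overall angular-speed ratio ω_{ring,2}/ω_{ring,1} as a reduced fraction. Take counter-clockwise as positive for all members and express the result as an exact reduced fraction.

-1150/231

Stage 1: N_ring = 14 + 2·18 = 50
Stage 1: 14(ω_s−ω_c) = −50(ω_r−ω_c),  ω_c=0, ω_r=1
Stage 1: ω_s = 0 − (50/14)(1−0) = -25/7
  ⇒ ω_s¹/ω_r¹ = -25/7
Stage 2: N_ring = 26 + 2·20 = 66
Stage 2: 26(ω_s−ω_c) = −66(ω_r−ω_c),  ω_s=0, ω_c=1
Stage 2: ω_r = 1 − (26/66)(0−1) = 46/33
  ⇒ ω_r²/ω_c² = 46/33
Coupling ω_c² = ω_s¹ ⇒ overall = -25/7 × 46/33 = -1150/231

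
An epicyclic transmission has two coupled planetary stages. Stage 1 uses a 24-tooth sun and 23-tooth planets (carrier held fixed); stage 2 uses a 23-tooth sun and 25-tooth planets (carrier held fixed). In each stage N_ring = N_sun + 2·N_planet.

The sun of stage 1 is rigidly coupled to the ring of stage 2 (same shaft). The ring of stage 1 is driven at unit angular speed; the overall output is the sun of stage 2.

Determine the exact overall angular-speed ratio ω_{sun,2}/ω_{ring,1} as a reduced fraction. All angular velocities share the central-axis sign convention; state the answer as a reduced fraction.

Stage 1: N_ring = 24 + 2·23 = 70
Stage 1: 24(ω_s−ω_c) = −70(ω_r−ω_c),  ω_c=0, ω_r=1
Stage 1: ω_s = 0 − (70/24)(1−0) = -35/12
  ⇒ ω_s¹/ω_r¹ = -35/12
Stage 2: N_ring = 23 + 2·25 = 73
Stage 2: 23(ω_s−ω_c) = −73(ω_r−ω_c),  ω_c=0, ω_r=1
Stage 2: ω_s = 0 − (73/23)(1−0) = -73/23
  ⇒ ω_s²/ω_r² = -73/23
Coupling ω_r² = ω_s¹ ⇒ overall = -35/12 × -73/23 = 2555/276

2555/276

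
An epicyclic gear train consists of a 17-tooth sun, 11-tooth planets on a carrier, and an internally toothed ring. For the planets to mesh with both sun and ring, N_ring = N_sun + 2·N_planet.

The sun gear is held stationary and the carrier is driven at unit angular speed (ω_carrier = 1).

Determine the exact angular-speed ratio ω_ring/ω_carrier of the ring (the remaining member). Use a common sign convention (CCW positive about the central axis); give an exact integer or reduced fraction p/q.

56/39

N_ring = 17 + 2·11 = 39
17(ω_s−ω_c) = −39(ω_r−ω_c),  ω_s=0, ω_c=1
ω_r = 1 − (17/39)(0−1) = 56/39
ω_r/ω_c = 56/39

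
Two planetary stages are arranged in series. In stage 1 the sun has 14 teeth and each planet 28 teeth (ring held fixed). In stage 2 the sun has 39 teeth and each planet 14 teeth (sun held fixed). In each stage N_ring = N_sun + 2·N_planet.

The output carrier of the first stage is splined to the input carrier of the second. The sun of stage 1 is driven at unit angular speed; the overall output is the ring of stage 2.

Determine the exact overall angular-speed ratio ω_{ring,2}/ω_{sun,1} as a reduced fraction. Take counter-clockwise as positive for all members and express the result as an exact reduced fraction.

53/201

Stage 1: N_ring = 14 + 2·28 = 70
Stage 1: 14(ω_s−ω_c) = −70(ω_r−ω_c),  ω_r=0, ω_s=1
Stage 1: 14(1−ω_c) = −70(0−ω_c)  ⇒  84ω_c = 14  ⇒  ω_c = 1/6
  ⇒ ω_c¹/ω_s¹ = 1/6
Stage 2: N_ring = 39 + 2·14 = 67
Stage 2: 39(ω_s−ω_c) = −67(ω_r−ω_c),  ω_s=0, ω_c=1
Stage 2: ω_r = 1 − (39/67)(0−1) = 106/67
  ⇒ ω_r²/ω_c² = 106/67
Coupling ω_c² = ω_c¹ ⇒ overall = 1/6 × 106/67 = 53/201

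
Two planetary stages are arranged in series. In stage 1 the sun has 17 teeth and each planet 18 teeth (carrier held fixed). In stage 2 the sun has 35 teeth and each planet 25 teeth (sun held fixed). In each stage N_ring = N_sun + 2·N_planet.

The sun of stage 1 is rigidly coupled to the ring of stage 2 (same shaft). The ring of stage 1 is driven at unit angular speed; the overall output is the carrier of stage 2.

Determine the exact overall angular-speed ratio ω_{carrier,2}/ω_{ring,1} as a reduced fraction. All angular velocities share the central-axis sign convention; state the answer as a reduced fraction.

Stage 1: N_ring = 17 + 2·18 = 53
Stage 1: 17(ω_s−ω_c) = −53(ω_r−ω_c),  ω_c=0, ω_r=1
Stage 1: ω_s = 0 − (53/17)(1−0) = -53/17
  ⇒ ω_s¹/ω_r¹ = -53/17
Stage 2: N_ring = 35 + 2·25 = 85
Stage 2: 35(ω_s−ω_c) = −85(ω_r−ω_c),  ω_s=0, ω_r=1
Stage 2: 35(0−ω_c) = −85(1−ω_c)  ⇒  120ω_c = 85  ⇒  ω_c = 17/24
  ⇒ ω_c²/ω_r² = 17/24
Coupling ω_r² = ω_s¹ ⇒ overall = -53/17 × 17/24 = -53/24

-53/24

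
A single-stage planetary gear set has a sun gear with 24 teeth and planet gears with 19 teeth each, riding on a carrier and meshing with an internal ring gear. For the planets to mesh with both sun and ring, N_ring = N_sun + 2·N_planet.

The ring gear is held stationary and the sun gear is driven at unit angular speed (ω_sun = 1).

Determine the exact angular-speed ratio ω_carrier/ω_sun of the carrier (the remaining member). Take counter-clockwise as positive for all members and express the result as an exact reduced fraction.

12/43

N_ring = 24 + 2·19 = 62
24(ω_s−ω_c) = −62(ω_r−ω_c),  ω_r=0, ω_s=1
24(1−ω_c) = −62(0−ω_c)  ⇒  86ω_c = 24  ⇒  ω_c = 12/43
ω_c/ω_s = 12/43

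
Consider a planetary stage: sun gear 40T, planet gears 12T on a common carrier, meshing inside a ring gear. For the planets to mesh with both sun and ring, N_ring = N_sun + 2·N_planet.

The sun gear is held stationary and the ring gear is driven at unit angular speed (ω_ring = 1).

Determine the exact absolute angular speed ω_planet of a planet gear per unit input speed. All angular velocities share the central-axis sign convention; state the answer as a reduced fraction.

8/3

N_ring = 40 + 2·12 = 64
40(ω_s−ω_c) = −64(ω_r−ω_c),  ω_s=0, ω_r=1
40(0−ω_c) = −64(1−ω_c)  ⇒  104ω_c = 64  ⇒  ω_c = 8/13
sun–planet: 40·(0−8/13) = −12·(ω_p−ω_c)  ⇒  ω_p−ω_c = −(40/12)·(-8/13) = 80/39
ω_p = 8/13 + 80/39 = 8/3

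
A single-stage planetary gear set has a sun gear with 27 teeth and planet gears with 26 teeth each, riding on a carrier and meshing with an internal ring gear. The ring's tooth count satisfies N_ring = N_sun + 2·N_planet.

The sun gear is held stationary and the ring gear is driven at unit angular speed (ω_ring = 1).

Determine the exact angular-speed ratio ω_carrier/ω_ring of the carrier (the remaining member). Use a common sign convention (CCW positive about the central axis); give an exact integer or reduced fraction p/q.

79/106

N_ring = 27 + 2·26 = 79
27(ω_s−ω_c) = −79(ω_r−ω_c),  ω_s=0, ω_r=1
27(0−ω_c) = −79(1−ω_c)  ⇒  106ω_c = 79  ⇒  ω_c = 79/106
ω_c/ω_r = 79/106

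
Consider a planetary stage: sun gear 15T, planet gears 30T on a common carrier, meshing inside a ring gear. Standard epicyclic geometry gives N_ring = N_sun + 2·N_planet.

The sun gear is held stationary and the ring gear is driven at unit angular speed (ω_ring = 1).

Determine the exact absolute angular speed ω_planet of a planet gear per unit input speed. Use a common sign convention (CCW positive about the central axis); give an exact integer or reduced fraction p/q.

5/4

N_ring = 15 + 2·30 = 75
15(ω_s−ω_c) = −75(ω_r−ω_c),  ω_s=0, ω_r=1
15(0−ω_c) = −75(1−ω_c)  ⇒  90ω_c = 75  ⇒  ω_c = 5/6
sun–planet: 15·(0−5/6) = −30·(ω_p−ω_c)  ⇒  ω_p−ω_c = −(15/30)·(-5/6) = 5/12
ω_p = 5/6 + 5/12 = 5/4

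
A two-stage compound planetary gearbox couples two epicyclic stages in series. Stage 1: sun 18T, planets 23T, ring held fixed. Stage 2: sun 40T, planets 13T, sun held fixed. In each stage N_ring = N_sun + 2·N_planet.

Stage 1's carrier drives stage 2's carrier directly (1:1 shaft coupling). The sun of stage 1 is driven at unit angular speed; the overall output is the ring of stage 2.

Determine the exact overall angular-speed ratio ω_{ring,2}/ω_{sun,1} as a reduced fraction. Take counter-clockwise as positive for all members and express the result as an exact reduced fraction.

Stage 1: N_ring = 18 + 2·23 = 64
Stage 1: 18(ω_s−ω_c) = −64(ω_r−ω_c),  ω_r=0, ω_s=1
Stage 1: 18(1−ω_c) = −64(0−ω_c)  ⇒  82ω_c = 18  ⇒  ω_c = 9/41
  ⇒ ω_c¹/ω_s¹ = 9/41
Stage 2: N_ring = 40 + 2·13 = 66
Stage 2: 40(ω_s−ω_c) = −66(ω_r−ω_c),  ω_s=0, ω_c=1
Stage 2: ω_r = 1 − (40/66)(0−1) = 53/33
  ⇒ ω_r²/ω_c² = 53/33
Coupling ω_c² = ω_c¹ ⇒ overall = 9/41 × 53/33 = 159/451

159/451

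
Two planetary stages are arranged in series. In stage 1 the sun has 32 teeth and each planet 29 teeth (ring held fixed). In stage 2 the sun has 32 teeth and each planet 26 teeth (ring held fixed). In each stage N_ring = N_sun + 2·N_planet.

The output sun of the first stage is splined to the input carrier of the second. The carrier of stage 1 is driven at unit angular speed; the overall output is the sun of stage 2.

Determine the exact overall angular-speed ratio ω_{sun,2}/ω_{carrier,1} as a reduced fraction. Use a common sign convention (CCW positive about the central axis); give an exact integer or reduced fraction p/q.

Stage 1: N_ring = 32 + 2·29 = 90
Stage 1: 32(ω_s−ω_c) = −90(ω_r−ω_c),  ω_r=0, ω_c=1
Stage 1: ω_s = 1 − (90/32)(0−1) = 61/16
  ⇒ ω_s¹/ω_c¹ = 61/16
Stage 2: N_ring = 32 + 2·26 = 84
Stage 2: 32(ω_s−ω_c) = −84(ω_r−ω_c),  ω_r=0, ω_c=1
Stage 2: ω_s = 1 − (84/32)(0−1) = 29/8
  ⇒ ω_s²/ω_c² = 29/8
Coupling ω_c² = ω_s¹ ⇒ overall = 61/16 × 29/8 = 1769/128

1769/128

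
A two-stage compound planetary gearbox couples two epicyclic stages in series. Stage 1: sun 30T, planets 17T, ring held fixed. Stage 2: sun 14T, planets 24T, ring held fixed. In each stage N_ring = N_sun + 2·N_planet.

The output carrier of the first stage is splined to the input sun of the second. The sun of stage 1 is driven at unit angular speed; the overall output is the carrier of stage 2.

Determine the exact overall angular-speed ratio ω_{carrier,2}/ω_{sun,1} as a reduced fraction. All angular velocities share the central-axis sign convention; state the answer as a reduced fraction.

105/1786

Stage 1: N_ring = 30 + 2·17 = 64
Stage 1: 30(ω_s−ω_c) = −64(ω_r−ω_c),  ω_r=0, ω_s=1
Stage 1: 30(1−ω_c) = −64(0−ω_c)  ⇒  94ω_c = 30  ⇒  ω_c = 15/47
  ⇒ ω_c¹/ω_s¹ = 15/47
Stage 2: N_ring = 14 + 2·24 = 62
Stage 2: 14(ω_s−ω_c) = −62(ω_r−ω_c),  ω_r=0, ω_s=1
Stage 2: 14(1−ω_c) = −62(0−ω_c)  ⇒  76ω_c = 14  ⇒  ω_c = 7/38
  ⇒ ω_c²/ω_s² = 7/38
Coupling ω_s² = ω_c¹ ⇒ overall = 15/47 × 7/38 = 105/1786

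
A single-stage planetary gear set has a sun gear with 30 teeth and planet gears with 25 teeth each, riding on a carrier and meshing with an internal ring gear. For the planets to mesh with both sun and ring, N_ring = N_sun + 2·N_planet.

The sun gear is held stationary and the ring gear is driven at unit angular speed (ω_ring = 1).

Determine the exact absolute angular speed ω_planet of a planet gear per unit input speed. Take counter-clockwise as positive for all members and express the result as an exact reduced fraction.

8/5

N_ring = 30 + 2·25 = 80
30(ω_s−ω_c) = −80(ω_r−ω_c),  ω_s=0, ω_r=1
30(0−ω_c) = −80(1−ω_c)  ⇒  110ω_c = 80  ⇒  ω_c = 8/11
sun–planet: 30·(0−8/11) = −25·(ω_p−ω_c)  ⇒  ω_p−ω_c = −(30/25)·(-8/11) = 48/55
ω_p = 8/11 + 48/55 = 8/5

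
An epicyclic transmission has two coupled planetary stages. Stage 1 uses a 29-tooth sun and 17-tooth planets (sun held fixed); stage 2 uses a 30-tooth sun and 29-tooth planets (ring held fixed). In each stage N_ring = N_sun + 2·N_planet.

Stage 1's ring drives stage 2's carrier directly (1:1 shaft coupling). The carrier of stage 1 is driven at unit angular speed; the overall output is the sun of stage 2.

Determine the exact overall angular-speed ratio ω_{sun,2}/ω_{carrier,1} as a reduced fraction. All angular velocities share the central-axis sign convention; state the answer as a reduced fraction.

5428/945

Stage 1: N_ring = 29 + 2·17 = 63
Stage 1: 29(ω_s−ω_c) = −63(ω_r−ω_c),  ω_s=0, ω_c=1
Stage 1: ω_r = 1 − (29/63)(0−1) = 92/63
  ⇒ ω_r¹/ω_c¹ = 92/63
Stage 2: N_ring = 30 + 2·29 = 88
Stage 2: 30(ω_s−ω_c) = −88(ω_r−ω_c),  ω_r=0, ω_c=1
Stage 2: ω_s = 1 − (88/30)(0−1) = 59/15
  ⇒ ω_s²/ω_c² = 59/15
Coupling ω_c² = ω_r¹ ⇒ overall = 92/63 × 59/15 = 5428/945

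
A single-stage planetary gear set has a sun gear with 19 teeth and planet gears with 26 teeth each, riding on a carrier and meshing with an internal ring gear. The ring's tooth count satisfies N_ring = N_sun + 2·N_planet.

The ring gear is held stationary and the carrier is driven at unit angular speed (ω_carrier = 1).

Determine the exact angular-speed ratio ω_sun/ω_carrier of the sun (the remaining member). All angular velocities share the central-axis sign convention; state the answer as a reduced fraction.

90/19

N_ring = 19 + 2·26 = 71
19(ω_s−ω_c) = −71(ω_r−ω_c),  ω_r=0, ω_c=1
ω_s = 1 − (71/19)(0−1) = 90/19
ω_s/ω_c = 90/19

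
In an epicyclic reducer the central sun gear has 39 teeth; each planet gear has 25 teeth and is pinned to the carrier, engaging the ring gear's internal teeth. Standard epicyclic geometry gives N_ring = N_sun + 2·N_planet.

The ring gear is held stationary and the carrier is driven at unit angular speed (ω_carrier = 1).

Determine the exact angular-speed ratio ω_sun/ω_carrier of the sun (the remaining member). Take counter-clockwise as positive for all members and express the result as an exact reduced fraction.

128/39

N_ring = 39 + 2·25 = 89
39(ω_s−ω_c) = −89(ω_r−ω_c),  ω_r=0, ω_c=1
ω_s = 1 − (89/39)(0−1) = 128/39
ω_s/ω_c = 128/39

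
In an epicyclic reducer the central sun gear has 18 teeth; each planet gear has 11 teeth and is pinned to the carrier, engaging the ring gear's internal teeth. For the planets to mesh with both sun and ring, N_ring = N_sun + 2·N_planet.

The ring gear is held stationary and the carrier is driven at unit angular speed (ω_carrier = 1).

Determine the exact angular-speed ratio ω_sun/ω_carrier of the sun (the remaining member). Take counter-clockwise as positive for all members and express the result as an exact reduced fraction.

29/9

N_ring = 18 + 2·11 = 40
18(ω_s−ω_c) = −40(ω_r−ω_c),  ω_r=0, ω_c=1
ω_s = 1 − (40/18)(0−1) = 29/9
ω_s/ω_c = 29/9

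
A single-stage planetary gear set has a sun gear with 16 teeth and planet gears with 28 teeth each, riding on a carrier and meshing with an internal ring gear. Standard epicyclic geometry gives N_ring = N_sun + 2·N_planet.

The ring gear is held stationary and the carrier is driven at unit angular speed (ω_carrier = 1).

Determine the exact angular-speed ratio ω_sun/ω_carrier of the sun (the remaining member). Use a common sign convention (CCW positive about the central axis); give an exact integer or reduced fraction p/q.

11/2

N_ring = 16 + 2·28 = 72
16(ω_s−ω_c) = −72(ω_r−ω_c),  ω_r=0, ω_c=1
ω_s = 1 − (72/16)(0−1) = 11/2
ω_s/ω_c = 11/2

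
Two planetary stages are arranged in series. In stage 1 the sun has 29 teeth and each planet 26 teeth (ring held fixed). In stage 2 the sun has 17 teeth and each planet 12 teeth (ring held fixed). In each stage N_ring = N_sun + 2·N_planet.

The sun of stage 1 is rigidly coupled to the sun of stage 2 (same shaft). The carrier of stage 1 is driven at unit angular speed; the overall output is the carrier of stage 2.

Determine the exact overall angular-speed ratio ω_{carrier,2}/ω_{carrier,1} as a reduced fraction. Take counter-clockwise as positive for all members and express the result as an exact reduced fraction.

Stage 1: N_ring = 29 + 2·26 = 81
Stage 1: 29(ω_s−ω_c) = −81(ω_r−ω_c),  ω_r=0, ω_c=1
Stage 1: ω_s = 1 − (81/29)(0−1) = 110/29
  ⇒ ω_s¹/ω_c¹ = 110/29
Stage 2: N_ring = 17 + 2·12 = 41
Stage 2: 17(ω_s−ω_c) = −41(ω_r−ω_c),  ω_r=0, ω_s=1
Stage 2: 17(1−ω_c) = −41(0−ω_c)  ⇒  58ω_c = 17  ⇒  ω_c = 17/58
  ⇒ ω_c²/ω_s² = 17/58
Coupling ω_s² = ω_s¹ ⇒ overall = 110/29 × 17/58 = 935/841

935/841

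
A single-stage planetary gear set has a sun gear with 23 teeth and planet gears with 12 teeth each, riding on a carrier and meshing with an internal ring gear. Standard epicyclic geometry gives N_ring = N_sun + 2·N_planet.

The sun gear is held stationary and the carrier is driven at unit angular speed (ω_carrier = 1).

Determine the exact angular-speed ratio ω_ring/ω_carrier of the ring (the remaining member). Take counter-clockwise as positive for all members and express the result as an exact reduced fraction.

N_ring = 23 + 2·12 = 47
23(ω_s−ω_c) = −47(ω_r−ω_c),  ω_s=0, ω_c=1
ω_r = 1 − (23/47)(0−1) = 70/47
ω_r/ω_c = 70/47

70/47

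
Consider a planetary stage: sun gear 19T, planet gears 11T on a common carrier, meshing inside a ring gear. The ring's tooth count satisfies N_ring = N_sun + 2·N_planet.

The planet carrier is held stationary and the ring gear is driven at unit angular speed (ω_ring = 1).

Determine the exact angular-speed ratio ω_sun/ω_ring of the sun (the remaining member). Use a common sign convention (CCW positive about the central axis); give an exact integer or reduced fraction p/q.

-41/19

N_ring = 19 + 2·11 = 41
19(ω_s−ω_c) = −41(ω_r−ω_c),  ω_c=0, ω_r=1
ω_s = 0 − (41/19)(1−0) = -41/19
ω_s/ω_r = -41/19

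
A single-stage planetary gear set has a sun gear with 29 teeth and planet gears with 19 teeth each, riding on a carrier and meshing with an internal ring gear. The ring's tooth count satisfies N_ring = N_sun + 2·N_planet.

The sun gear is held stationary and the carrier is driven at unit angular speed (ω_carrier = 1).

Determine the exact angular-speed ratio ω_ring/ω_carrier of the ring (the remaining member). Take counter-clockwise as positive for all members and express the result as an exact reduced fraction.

N_ring = 29 + 2·19 = 67
29(ω_s−ω_c) = −67(ω_r−ω_c),  ω_s=0, ω_c=1
ω_r = 1 − (29/67)(0−1) = 96/67
ω_r/ω_c = 96/67

96/67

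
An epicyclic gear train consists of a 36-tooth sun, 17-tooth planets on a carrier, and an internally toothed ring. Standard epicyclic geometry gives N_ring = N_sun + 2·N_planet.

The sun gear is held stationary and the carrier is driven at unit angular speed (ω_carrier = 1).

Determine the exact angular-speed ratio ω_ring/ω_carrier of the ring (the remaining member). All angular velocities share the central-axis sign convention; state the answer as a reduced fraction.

53/35

N_ring = 36 + 2·17 = 70
36(ω_s−ω_c) = −70(ω_r−ω_c),  ω_s=0, ω_c=1
ω_r = 1 − (36/70)(0−1) = 53/35
ω_r/ω_c = 53/35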